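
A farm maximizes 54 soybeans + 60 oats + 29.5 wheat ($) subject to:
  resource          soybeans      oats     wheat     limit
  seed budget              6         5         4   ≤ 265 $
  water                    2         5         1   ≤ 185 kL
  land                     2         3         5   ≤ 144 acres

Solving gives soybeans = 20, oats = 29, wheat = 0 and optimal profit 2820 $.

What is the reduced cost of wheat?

Binding: seed budget and water. Non-binding: land (17 unused).
Slack constraints have shadow price 0 (complementary slackness).
From A_Bᵀ y = c: 6·y_seed budget + 2·y_water = 54; 5·y_seed budget + 5·y_water = 60.
→ y_seed budget = 7.5 and y_water = 4.5.
Reduced cost of wheat: c₃ − yᵀa₃ = 29.5 − (7.5·4 + 4.5·1) = 29.5 − 34.5 = -5.

-5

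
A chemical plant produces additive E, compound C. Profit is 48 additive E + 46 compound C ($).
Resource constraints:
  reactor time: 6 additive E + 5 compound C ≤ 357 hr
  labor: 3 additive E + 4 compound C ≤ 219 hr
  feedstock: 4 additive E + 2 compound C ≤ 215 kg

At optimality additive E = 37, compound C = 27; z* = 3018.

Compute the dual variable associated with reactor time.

6

At the optimum: reactor time uses 357 of 357 (binding); labor uses 219 of 219 (binding); feedstock uses 202 of 215 (slack = 13).
By complementary slackness, y = 0 for the non-binding constraint.
From A_Bᵀ y = c: 6·y_reactor time + 3·y_labor = 48; 5·y_reactor time + 4·y_labor = 46.
This yields shadow prices y_reactor time = 6, y_labor = 4.
Shadow price of reactor time = 6.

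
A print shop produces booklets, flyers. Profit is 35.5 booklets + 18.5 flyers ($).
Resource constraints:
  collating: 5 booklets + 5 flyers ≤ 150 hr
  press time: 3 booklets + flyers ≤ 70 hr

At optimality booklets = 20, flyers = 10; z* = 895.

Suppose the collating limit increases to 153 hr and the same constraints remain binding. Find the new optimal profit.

901

Both collating and press time are binding at x*.
The binding rows give the dual system: 5·y_collating + 3·y_press time = 35.5 and 5·y_collating + 1·y_press time = 18.5.
This yields shadow prices y_collating = 2, y_press time = 8.5.
Δz = y_collating·Δb = 2 × (3) = 6, so new z* = 895 + 6 = 901.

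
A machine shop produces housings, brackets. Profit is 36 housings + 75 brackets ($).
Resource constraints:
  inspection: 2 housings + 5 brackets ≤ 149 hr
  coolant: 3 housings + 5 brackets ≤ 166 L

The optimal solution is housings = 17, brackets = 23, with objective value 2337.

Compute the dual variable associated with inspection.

9

Both inspection and coolant are binding at x*.
From A_Bᵀ y = c: 2·y_inspection + 3·y_coolant = 36; 5·y_inspection + 5·y_coolant = 75.
Solving: y_inspection = 9, y_coolant = 6.
Shadow price of inspection = 9.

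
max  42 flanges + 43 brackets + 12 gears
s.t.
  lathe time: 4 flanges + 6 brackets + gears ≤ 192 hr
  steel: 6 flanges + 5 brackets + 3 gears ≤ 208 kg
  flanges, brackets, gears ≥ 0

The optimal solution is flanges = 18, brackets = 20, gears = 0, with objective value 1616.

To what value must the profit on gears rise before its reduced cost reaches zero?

18

Check each constraint at x*: lathe time 192/192 (tight); steel 208/208 (tight).
The binding rows give the dual system: 4·y_lathe time + 6·y_steel = 42 and 6·y_lathe time + 5·y_steel = 43.
→ y_lathe time = 3 and y_steel = 5.
gears enters the basis when its profit ≥ yᵀa₃ = 3·1 + 5·3 = 18.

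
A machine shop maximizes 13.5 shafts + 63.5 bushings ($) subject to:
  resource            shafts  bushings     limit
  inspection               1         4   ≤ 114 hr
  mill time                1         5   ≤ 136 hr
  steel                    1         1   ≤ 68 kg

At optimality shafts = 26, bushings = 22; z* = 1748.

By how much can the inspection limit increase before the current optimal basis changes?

Binding constraints: inspection, mill time. The basis is B = [[1,4],[1,5]] with det 1.
Per unit increase in inspection, x* moves by d = (5, -1).
The basis stays optimal until steel becomes binding; allowable increase = 5 hr.

5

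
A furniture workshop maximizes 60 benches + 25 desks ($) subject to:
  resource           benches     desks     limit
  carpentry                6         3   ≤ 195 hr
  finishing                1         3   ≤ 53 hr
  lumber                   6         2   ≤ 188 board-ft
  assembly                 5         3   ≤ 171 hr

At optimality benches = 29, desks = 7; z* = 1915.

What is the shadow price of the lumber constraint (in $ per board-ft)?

5

Check each constraint at x*: carpentry 195/195 (tight); finishing 50/53 (slack 3); lumber 188/188 (tight); assembly 166/171 (slack 5).
Slack constraints have shadow price 0 (complementary slackness).
The binding rows give the dual system: 6·y_carpentry + 6·y_lumber = 60 and 3·y_carpentry + 2·y_lumber = 25.
This yields shadow prices y_carpentry = 5, y_lumber = 5.
Shadow price of lumber = 5.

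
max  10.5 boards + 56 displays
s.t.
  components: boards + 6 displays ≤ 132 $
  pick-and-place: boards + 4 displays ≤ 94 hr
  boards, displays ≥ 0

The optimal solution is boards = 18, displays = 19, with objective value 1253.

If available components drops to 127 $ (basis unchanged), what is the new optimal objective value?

Check each constraint at x*: components 132/132 (tight); pick-and-place 94/94 (tight).
The binding rows give the dual system: 1·y_components + 1·y_pick-and-place = 10.5 and 6·y_components + 4·y_pick-and-place = 56.
This yields shadow prices y_components = 7, y_pick-and-place = 3.5.
Δz = y_components·Δb = 7 × (-5) = -35, so new z* = 1253 − 35 = 1218.

1218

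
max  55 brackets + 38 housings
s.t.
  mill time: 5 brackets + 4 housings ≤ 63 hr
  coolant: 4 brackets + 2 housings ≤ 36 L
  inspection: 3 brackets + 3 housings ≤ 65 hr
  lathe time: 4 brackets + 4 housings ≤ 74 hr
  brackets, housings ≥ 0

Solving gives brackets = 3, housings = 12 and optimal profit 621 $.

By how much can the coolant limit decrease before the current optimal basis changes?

4.5

Binding constraints: mill time, coolant. The basis is B = [[5,4],[4,2]] with det -6.
Per unit decrease in coolant, x* moves by d = (-0.6667, 0.8333).
The basis stays optimal until brackets reaches 0; allowable decrease = 4.5 L.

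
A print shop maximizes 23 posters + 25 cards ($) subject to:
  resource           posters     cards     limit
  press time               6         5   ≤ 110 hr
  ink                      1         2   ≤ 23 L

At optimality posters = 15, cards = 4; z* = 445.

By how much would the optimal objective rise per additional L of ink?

5

Both press time and ink are binding at x*.
Dual feasibility on the basic columns requires 6·y_press time + 1·y_ink = 23, 5·y_press time + 2·y_ink = 25.
This yields shadow prices y_press time = 3, y_ink = 5.
Shadow price of ink = 5.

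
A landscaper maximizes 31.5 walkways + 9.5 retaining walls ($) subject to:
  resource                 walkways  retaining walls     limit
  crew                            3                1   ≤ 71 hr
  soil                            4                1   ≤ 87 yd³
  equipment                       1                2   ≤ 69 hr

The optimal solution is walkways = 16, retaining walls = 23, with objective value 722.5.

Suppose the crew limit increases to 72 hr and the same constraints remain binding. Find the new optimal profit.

Binding: crew and soil. Non-binding: equipment (7 unused).
Slack constraints have shadow price 0 (complementary slackness).
Dual feasibility on the basic columns requires 3·y_crew + 4·y_soil = 31.5, 1·y_crew + 1·y_soil = 9.5.
→ y_crew = 6.5 and y_soil = 3.
Δz = y_crew·Δb = 6.5 × (1) = 6.5, so new z* = 722.5 + 6.5 = 729.

729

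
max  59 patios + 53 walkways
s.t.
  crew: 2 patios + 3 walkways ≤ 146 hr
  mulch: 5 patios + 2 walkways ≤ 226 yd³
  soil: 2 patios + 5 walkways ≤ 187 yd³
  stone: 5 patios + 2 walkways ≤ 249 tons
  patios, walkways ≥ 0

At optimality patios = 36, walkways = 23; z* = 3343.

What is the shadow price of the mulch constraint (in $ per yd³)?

9

At the optimum: crew uses 141 of 146 (slack = 5); mulch uses 226 of 226 (binding); soil uses 187 of 187 (binding); stone uses 226 of 249 (slack = 23).
Slack constraints have shadow price 0 (complementary slackness).
From A_Bᵀ y = c: 5·y_mulch + 2·y_soil = 59; 2·y_mulch + 5·y_soil = 53.
This yields shadow prices y_mulch = 9, y_soil = 7.
Shadow price of mulch = 9.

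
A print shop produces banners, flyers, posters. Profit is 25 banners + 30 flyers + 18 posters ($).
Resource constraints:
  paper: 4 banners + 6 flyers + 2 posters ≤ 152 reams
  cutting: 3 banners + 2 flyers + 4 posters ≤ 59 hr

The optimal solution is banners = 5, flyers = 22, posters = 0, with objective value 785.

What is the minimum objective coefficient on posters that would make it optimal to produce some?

20

At the optimum: paper uses 152 of 152 (binding); cutting uses 59 of 59 (binding).
Dual feasibility on the basic columns requires 4·y_paper + 3·y_cutting = 25, 6·y_paper + 2·y_cutting = 30.
This yields shadow prices y_paper = 4, y_cutting = 3.
posters enters the basis when its profit ≥ yᵀa₃ = 4·2 + 3·4 = 20.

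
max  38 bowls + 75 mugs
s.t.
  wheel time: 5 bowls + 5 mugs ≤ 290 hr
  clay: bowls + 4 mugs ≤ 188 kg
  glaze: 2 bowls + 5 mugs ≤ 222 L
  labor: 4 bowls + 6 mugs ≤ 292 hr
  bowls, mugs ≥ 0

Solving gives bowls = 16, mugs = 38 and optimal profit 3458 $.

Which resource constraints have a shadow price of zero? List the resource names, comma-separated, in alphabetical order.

clay, wheel time

wheel time: 270/290 (slack 20)
clay: 168/188 (slack 20)
glaze: 222/222 (binding)
labor: 292/292 (binding)
By complementary slackness, a constraint with positive slack has shadow price 0 → clay, wheel time.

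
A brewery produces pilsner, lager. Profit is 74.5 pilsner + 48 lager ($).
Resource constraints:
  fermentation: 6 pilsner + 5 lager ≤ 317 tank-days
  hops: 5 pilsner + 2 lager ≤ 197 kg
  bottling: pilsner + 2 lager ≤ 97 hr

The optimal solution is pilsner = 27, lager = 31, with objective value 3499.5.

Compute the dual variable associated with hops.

At the optimum: fermentation uses 317 of 317 (binding); hops uses 197 of 197 (binding); bottling uses 89 of 97 (slack = 8).
Since bottling is not tight, its dual is 0.
From A_Bᵀ y = c: 6·y_fermentation + 5·y_hops = 74.5; 5·y_fermentation + 2·y_hops = 48.
This yields shadow prices y_fermentation = 7, y_hops = 6.5.
Shadow price of hops = 6.5.

6.5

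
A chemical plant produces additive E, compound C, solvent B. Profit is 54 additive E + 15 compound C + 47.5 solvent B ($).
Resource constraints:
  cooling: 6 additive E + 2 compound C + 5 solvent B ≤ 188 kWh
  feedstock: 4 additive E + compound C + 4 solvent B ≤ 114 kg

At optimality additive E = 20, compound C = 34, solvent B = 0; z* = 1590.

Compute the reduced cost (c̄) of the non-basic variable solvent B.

Check each constraint at x*: cooling 188/188 (tight); feedstock 114/114 (tight).
From A_Bᵀ y = c: 6·y_cooling + 4·y_feedstock = 54; 2·y_cooling + 1·y_feedstock = 15.
→ y_cooling = 3 and y_feedstock = 9.
Reduced cost of solvent B: c₃ − yᵀa₃ = 47.5 − (3·5 + 9·4) = 47.5 − 51 = -3.5.

-3.5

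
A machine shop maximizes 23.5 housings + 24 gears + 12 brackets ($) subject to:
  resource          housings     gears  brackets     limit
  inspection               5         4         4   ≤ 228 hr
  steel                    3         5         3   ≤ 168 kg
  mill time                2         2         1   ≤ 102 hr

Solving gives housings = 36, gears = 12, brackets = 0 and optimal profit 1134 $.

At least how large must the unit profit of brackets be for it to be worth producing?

Check each constraint at x*: inspection 228/228 (tight); steel 168/168 (tight); mill time 96/102 (slack 6).
Slack constraints have shadow price 0 (complementary slackness).
Dual feasibility on the basic columns requires 5·y_inspection + 3·y_steel = 23.5, 4·y_inspection + 5·y_steel = 24.
Solving: y_inspection = 3.5, y_steel = 2.
brackets enters the basis when its profit ≥ yᵀa₃ = 3.5·4 + 2·3 = 20.

20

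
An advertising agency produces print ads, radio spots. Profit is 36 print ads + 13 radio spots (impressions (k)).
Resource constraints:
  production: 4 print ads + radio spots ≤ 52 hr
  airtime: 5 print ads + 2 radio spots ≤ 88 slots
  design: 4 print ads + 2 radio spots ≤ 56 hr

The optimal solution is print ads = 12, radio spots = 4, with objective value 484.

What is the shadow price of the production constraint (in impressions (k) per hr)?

Check each constraint at x*: production 52/52 (tight); airtime 68/88 (slack 20); design 56/56 (tight).
Slack constraints have shadow price 0 (complementary slackness).
Dual feasibility on the basic columns requires 4·y_production + 4·y_design = 36, 1·y_production + 2·y_design = 13.
Solving: y_production = 5, y_design = 4.
Shadow price of production = 5.

5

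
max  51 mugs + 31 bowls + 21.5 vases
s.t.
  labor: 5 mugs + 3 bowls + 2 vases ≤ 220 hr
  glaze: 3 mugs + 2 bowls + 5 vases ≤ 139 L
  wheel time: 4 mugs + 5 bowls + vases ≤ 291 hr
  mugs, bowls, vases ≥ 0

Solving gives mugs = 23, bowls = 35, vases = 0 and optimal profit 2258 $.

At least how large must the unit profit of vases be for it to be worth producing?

At the optimum: labor uses 220 of 220 (binding); glaze uses 139 of 139 (binding); wheel time uses 267 of 291 (slack = 24).
Since wheel time is not tight, its dual is 0.
The binding rows give the dual system: 5·y_labor + 3·y_glaze = 51 and 3·y_labor + 2·y_glaze = 31.
This yields shadow prices y_labor = 9, y_glaze = 2.
vases enters the basis when its profit ≥ yᵀa₃ = 9·2 + 2·5 = 28.

28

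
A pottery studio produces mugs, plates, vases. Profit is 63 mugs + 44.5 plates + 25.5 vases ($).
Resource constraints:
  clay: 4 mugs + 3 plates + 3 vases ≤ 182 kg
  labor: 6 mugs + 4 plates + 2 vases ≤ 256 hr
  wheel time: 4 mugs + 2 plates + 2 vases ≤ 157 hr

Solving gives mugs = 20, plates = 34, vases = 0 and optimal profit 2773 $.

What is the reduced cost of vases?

Check each constraint at x*: clay 182/182 (tight); labor 256/256 (tight); wheel time 148/157 (slack 9).
By complementary slackness, y = 0 for the non-binding constraint.
The binding rows give the dual system: 4·y_clay + 6·y_labor = 63 and 3·y_clay + 4·y_labor = 44.5.
This yields shadow prices y_clay = 7.5, y_labor = 5.5.
Reduced cost of vases: c₃ − yᵀa₃ = 25.5 − (7.5·3 + 5.5·2) = 25.5 − 33.5 = -8.

-8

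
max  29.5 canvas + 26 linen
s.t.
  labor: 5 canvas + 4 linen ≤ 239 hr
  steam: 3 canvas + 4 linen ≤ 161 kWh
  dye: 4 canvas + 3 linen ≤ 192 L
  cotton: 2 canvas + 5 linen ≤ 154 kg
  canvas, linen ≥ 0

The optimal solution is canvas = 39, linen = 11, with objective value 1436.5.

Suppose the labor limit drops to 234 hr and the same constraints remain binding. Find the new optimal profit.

Binding: labor and steam. Non-binding: dye (3 unused), cotton (21 unused).
Slack constraints have shadow price 0 (complementary slackness).
The binding rows give the dual system: 5·y_labor + 3·y_steam = 29.5 and 4·y_labor + 4·y_steam = 26.
This yields shadow prices y_labor = 5, y_steam = 1.5.
Δz = y_labor·Δb = 5 × (-5) = -25, so new z* = 1436.5 − 25 = 1411.5.

1411.5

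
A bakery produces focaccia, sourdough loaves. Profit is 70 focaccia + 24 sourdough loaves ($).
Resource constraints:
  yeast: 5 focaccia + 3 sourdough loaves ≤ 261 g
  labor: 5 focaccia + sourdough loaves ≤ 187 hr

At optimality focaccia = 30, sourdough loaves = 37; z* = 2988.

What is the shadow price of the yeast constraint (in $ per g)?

5

Check each constraint at x*: yeast 261/261 (tight); labor 187/187 (tight).
The binding rows give the dual system: 5·y_yeast + 5·y_labor = 70 and 3·y_yeast + 1·y_labor = 24.
This yields shadow prices y_yeast = 5, y_labor = 9.
Shadow price of yeast = 5.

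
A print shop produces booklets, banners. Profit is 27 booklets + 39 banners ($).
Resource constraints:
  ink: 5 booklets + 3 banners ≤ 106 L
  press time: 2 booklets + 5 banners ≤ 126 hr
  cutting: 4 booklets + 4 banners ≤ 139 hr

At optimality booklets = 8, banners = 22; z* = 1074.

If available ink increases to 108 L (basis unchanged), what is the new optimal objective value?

1080

At the optimum: ink uses 106 of 106 (binding); press time uses 126 of 126 (binding); cutting uses 120 of 139 (slack = 19).
Since cutting is not tight, its dual is 0.
From A_Bᵀ y = c: 5·y_ink + 2·y_press time = 27; 3·y_ink + 5·y_press time = 39.
Solving: y_ink = 3, y_press time = 6.
Δz = y_ink·Δb = 3 × (2) = 6, so new z* = 1074 + 6 = 1080.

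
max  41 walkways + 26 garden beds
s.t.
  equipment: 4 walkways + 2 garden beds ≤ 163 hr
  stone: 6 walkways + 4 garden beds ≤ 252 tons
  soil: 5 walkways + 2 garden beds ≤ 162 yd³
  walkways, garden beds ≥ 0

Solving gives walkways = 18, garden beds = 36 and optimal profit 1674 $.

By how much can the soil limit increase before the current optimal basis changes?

Binding constraints: stone, soil. The basis is B = [[6,4],[5,2]] with det -8.
Per unit increase in soil, x* moves by d = (0.5, -0.75).
The basis stays optimal until equipment becomes binding; allowable increase = 38 yd³.

38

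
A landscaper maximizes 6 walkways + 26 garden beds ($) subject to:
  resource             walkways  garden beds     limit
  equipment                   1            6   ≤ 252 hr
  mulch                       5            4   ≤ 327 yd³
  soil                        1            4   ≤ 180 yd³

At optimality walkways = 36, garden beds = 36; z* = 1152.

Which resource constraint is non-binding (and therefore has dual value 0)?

equipment: 252/252 (binding)
mulch: 324/327 (slack 3)
soil: 180/180 (binding)
By complementary slackness, a constraint with positive slack has shadow price 0 → mulch.

mulch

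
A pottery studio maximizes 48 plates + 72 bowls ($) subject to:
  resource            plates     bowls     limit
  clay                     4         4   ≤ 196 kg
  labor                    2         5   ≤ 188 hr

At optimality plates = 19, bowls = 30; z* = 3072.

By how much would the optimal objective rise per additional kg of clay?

Both clay and labor are binding at x*.
Dual feasibility on the basic columns requires 4·y_clay + 2·y_labor = 48, 4·y_clay + 5·y_labor = 72.
This yields shadow prices y_clay = 8, y_labor = 8.
Shadow price of clay = 8.

8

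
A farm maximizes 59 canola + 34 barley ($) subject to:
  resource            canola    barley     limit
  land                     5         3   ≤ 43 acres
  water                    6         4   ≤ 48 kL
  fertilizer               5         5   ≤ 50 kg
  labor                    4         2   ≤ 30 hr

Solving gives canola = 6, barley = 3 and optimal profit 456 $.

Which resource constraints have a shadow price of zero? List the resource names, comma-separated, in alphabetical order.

land: 39/43 (slack 4)
water: 48/48 (binding)
fertilizer: 45/50 (slack 5)
labor: 30/30 (binding)
By complementary slackness, a constraint with positive slack has shadow price 0 → fertilizer, land.

fertilizer, land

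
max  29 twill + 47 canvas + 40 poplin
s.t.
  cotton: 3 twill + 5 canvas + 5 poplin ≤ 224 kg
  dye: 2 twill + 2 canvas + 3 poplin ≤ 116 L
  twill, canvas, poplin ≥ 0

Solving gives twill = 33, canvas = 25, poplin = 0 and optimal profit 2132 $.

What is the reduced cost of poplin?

-8

At the optimum: cotton uses 224 of 224 (binding); dye uses 116 of 116 (binding).
Dual feasibility on the basic columns requires 3·y_cotton + 2·y_dye = 29, 5·y_cotton + 2·y_dye = 47.
Solving: y_cotton = 9, y_dye = 1.
Reduced cost of poplin: c₃ − yᵀa₃ = 40 − (9·5 + 1·3) = 40 − 48 = -8.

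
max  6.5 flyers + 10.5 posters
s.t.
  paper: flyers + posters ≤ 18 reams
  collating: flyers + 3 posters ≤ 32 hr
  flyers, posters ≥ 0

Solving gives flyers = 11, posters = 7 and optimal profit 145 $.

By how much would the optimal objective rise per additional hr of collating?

2

Both paper and collating are binding at x*.
The binding rows give the dual system: 1·y_paper + 1·y_collating = 6.5 and 1·y_paper + 3·y_collating = 10.5.
→ y_paper = 4.5 and y_collating = 2.
Shadow price of collating = 2.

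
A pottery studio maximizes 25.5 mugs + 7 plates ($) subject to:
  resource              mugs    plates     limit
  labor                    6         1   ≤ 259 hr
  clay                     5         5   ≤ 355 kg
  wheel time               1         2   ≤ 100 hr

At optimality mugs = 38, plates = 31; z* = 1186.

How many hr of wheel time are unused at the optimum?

0

wheel time used = 1·38 + 2·31 = 100; slack = 100 − 100 = 0.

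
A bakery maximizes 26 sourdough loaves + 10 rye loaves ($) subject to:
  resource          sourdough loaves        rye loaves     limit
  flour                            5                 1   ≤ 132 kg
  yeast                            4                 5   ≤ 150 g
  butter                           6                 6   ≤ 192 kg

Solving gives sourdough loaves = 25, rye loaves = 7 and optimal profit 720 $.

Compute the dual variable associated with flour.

4

Check each constraint at x*: flour 132/132 (tight); yeast 135/150 (slack 15); butter 192/192 (tight).
By complementary slackness, y = 0 for the non-binding constraint.
From A_Bᵀ y = c: 5·y_flour + 6·y_butter = 26; 1·y_flour + 6·y_butter = 10.
→ y_flour = 4 and y_butter = 1.
Shadow price of flour = 4.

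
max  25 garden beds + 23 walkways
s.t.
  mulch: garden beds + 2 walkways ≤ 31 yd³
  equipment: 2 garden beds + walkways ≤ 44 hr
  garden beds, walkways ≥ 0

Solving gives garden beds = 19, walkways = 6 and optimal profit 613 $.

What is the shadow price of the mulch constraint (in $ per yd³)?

At the optimum: mulch uses 31 of 31 (binding); equipment uses 44 of 44 (binding).
From A_Bᵀ y = c: 1·y_mulch + 2·y_equipment = 25; 2·y_mulch + 1·y_equipment = 23.
This yields shadow prices y_mulch = 7, y_equipment = 9.
Shadow price of mulch = 7.

7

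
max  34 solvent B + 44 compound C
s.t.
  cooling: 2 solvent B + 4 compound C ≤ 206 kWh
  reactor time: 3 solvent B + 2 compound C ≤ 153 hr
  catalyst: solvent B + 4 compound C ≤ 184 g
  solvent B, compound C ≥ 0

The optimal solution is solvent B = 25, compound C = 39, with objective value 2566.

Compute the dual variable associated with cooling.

Check each constraint at x*: cooling 206/206 (tight); reactor time 153/153 (tight); catalyst 181/184 (slack 3).
Since catalyst is not tight, its dual is 0.
The binding rows give the dual system: 2·y_cooling + 3·y_reactor time = 34 and 4·y_cooling + 2·y_reactor time = 44.
→ y_cooling = 8 and y_reactor time = 6.
Shadow price of cooling = 8.

8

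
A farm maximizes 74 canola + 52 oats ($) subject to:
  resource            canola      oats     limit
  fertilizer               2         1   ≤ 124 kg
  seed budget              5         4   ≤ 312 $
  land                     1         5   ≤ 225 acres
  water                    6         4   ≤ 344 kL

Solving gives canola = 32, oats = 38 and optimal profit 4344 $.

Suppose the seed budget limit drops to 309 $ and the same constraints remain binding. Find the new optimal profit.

Binding: seed budget and water. Non-binding: fertilizer (22 unused), land (3 unused).
Slack constraints have shadow price 0 (complementary slackness).
Dual feasibility on the basic columns requires 5·y_seed budget + 6·y_water = 74, 4·y_seed budget + 4·y_water = 52.
→ y_seed budget = 4 and y_water = 9.
Δz = y_seed budget·Δb = 4 × (-3) = -12, so new z* = 4344 − 12 = 4332.

4332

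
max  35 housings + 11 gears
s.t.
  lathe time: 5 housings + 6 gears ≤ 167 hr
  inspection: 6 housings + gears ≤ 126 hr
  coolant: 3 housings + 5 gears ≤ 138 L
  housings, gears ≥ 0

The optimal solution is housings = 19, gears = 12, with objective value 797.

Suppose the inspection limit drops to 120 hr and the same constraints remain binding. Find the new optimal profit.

Binding: lathe time and inspection. Non-binding: coolant (21 unused).
Slack constraints have shadow price 0 (complementary slackness).
From A_Bᵀ y = c: 5·y_lathe time + 6·y_inspection = 35; 6·y_lathe time + 1·y_inspection = 11.
→ y_lathe time = 1 and y_inspection = 5.
Δz = y_inspection·Δb = 5 × (-6) = -30, so new z* = 797 − 30 = 767.

767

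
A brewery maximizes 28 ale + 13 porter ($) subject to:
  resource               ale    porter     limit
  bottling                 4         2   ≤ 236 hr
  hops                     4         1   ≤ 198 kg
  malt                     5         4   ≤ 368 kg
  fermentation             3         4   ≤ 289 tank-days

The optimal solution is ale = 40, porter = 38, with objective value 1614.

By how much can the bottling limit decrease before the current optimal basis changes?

Binding constraints: bottling, hops. The basis is B = [[4,2],[4,1]] with det -4.
Per unit decrease in bottling, x* moves by d = (0.25, -1).
The basis stays optimal until porter reaches 0; allowable decrease = 38 hr.

38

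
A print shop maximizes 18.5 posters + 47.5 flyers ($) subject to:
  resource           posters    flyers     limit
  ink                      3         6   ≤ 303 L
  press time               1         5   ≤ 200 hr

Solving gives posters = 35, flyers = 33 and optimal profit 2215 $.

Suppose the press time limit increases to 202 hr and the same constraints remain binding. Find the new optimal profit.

2222

Check each constraint at x*: ink 303/303 (tight); press time 200/200 (tight).
From A_Bᵀ y = c: 3·y_ink + 1·y_press time = 18.5; 6·y_ink + 5·y_press time = 47.5.
Solving: y_ink = 5, y_press time = 3.5.
Δz = y_press time·Δb = 3.5 × (2) = 7, so new z* = 2215 + 7 = 2222.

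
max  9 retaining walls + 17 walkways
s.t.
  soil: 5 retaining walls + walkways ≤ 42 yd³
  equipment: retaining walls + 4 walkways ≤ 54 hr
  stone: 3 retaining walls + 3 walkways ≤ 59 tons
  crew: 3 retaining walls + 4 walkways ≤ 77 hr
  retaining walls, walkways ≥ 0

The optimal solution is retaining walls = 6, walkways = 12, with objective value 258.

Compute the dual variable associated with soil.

1

At the optimum: soil uses 42 of 42 (binding); equipment uses 54 of 54 (binding); stone uses 54 of 59 (slack = 5); crew uses 66 of 77 (slack = 11).
Slack constraints have shadow price 0 (complementary slackness).
Dual feasibility on the basic columns requires 5·y_soil + 1·y_equipment = 9, 1·y_soil + 4·y_equipment = 17.
This yields shadow prices y_soil = 1, y_equipment = 4.
Shadow price of soil = 1.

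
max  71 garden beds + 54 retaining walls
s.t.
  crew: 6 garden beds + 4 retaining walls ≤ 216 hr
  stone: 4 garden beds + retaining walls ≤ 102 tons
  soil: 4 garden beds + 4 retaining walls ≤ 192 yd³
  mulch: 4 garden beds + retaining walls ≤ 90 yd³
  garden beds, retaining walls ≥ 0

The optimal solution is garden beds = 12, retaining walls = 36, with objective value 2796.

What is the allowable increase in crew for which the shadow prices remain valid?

4

Binding constraints: crew, soil. The basis is B = [[6,4],[4,4]] with det 8.
Per unit increase in crew, x* moves by d = (0.5, -0.5).
The basis stays optimal until mulch becomes binding; allowable increase = 4 hr.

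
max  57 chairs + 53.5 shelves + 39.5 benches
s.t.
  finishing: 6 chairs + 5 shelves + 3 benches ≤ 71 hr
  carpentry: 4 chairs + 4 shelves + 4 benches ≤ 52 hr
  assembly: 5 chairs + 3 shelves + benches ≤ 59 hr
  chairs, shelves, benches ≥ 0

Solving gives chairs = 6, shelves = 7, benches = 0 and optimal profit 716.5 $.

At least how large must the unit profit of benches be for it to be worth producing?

46.5

At the optimum: finishing uses 71 of 71 (binding); carpentry uses 52 of 52 (binding); assembly uses 51 of 59 (slack = 8).
Since assembly is not tight, its dual is 0.
The binding rows give the dual system: 6·y_finishing + 4·y_carpentry = 57 and 5·y_finishing + 4·y_carpentry = 53.5.
This yields shadow prices y_finishing = 3.5, y_carpentry = 9.
benches enters the basis when its profit ≥ yᵀa₃ = 3.5·3 + 9·4 = 46.5.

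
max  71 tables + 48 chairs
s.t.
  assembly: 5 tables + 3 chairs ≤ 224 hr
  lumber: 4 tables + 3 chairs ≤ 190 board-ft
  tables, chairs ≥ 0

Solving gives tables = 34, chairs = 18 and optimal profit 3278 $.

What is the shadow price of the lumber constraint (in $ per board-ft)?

9

Both assembly and lumber are binding at x*.
From A_Bᵀ y = c: 5·y_assembly + 4·y_lumber = 71; 3·y_assembly + 3·y_lumber = 48.
Solving: y_assembly = 7, y_lumber = 9.
Shadow price of lumber = 9.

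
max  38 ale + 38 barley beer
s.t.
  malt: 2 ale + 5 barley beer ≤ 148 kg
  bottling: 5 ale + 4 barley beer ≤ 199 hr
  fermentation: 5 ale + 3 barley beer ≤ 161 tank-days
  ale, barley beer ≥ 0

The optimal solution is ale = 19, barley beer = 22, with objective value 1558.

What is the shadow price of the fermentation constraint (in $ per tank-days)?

6

Check each constraint at x*: malt 148/148 (tight); bottling 183/199 (slack 16); fermentation 161/161 (tight).
By complementary slackness, y = 0 for the non-binding constraint.
The binding rows give the dual system: 2·y_malt + 5·y_fermentation = 38 and 5·y_malt + 3·y_fermentation = 38.
→ y_malt = 4 and y_fermentation = 6.
Shadow price of fermentation = 6.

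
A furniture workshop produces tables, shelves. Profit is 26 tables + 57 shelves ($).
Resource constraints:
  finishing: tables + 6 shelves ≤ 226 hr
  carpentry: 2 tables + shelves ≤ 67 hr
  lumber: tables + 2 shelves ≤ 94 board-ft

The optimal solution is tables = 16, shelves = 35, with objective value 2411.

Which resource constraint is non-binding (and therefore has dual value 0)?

lumber

finishing: 226/226 (binding)
carpentry: 67/67 (binding)
lumber: 86/94 (slack 8)
By complementary slackness, a constraint with positive slack has shadow price 0 → lumber.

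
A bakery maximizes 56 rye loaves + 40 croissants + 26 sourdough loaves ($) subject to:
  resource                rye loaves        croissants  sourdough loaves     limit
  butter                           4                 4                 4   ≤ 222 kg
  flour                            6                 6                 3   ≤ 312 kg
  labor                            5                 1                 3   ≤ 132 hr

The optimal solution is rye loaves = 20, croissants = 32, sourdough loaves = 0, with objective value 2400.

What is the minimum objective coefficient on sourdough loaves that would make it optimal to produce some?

30

At the optimum: butter uses 208 of 222 (slack = 14); flour uses 312 of 312 (binding); labor uses 132 of 132 (binding).
Slack constraints have shadow price 0 (complementary slackness).
Dual feasibility on the basic columns requires 6·y_flour + 5·y_labor = 56, 6·y_flour + 1·y_labor = 40.
This yields shadow prices y_flour = 6, y_labor = 4.
sourdough loaves enters the basis when its profit ≥ yᵀa₃ = 6·3 + 4·3 = 30.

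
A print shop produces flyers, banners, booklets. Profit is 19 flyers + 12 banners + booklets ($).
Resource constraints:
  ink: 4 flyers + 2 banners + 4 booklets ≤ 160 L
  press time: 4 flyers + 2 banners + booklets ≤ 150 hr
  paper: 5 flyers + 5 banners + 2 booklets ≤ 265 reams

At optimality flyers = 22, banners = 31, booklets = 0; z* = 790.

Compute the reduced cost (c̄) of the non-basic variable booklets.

Check each constraint at x*: ink 150/160 (slack 10); press time 150/150 (tight); paper 265/265 (tight).
Since ink is not tight, its dual is 0.
Dual feasibility on the basic columns requires 4·y_press time + 5·y_paper = 19, 2·y_press time + 5·y_paper = 12.
This yields shadow prices y_press time = 3.5, y_paper = 1.
Reduced cost of booklets: c₃ − yᵀa₃ = 1 − (3.5·1 + 1·2) = 1 − 5.5 = -4.5.

-4.5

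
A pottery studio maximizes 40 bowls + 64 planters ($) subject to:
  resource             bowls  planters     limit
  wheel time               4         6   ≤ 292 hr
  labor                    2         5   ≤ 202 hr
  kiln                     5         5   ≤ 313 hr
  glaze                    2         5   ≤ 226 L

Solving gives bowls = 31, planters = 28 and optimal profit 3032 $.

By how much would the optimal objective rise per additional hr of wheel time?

9

Check each constraint at x*: wheel time 292/292 (tight); labor 202/202 (tight); kiln 295/313 (slack 18); glaze 202/226 (slack 24).
Since kiln, glaze are not tight, their duals are 0.
From A_Bᵀ y = c: 4·y_wheel time + 2·y_labor = 40; 6·y_wheel time + 5·y_labor = 64.
This yields shadow prices y_wheel time = 9, y_labor = 2.
Shadow price of wheel time = 9.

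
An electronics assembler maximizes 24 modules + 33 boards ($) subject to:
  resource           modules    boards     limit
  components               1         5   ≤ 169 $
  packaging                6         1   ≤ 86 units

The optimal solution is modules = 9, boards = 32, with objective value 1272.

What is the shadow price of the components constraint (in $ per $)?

6

Check each constraint at x*: components 169/169 (tight); packaging 86/86 (tight).
The binding rows give the dual system: 1·y_components + 6·y_packaging = 24 and 5·y_components + 1·y_packaging = 33.
Solving: y_components = 6, y_packaging = 3.
Shadow price of components = 6.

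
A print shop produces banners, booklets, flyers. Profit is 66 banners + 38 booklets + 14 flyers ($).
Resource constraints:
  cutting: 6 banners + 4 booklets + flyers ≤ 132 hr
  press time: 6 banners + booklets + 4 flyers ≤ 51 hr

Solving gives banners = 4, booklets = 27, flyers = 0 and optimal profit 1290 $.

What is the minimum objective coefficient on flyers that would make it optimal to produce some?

17

Both cutting and press time are binding at x*.
The binding rows give the dual system: 6·y_cutting + 6·y_press time = 66 and 4·y_cutting + 1·y_press time = 38.
Solving: y_cutting = 9, y_press time = 2.
flyers enters the basis when its profit ≥ yᵀa₃ = 9·1 + 2·4 = 17.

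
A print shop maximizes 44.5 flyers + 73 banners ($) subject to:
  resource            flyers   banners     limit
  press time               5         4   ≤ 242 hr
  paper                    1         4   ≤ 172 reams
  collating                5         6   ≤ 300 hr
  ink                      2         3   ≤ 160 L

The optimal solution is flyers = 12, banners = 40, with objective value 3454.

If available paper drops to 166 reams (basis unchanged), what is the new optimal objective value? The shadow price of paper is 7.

3412

Δb = -6, so new z* = 3454 + (7)·(-6) = 3454 − 42 = 3412.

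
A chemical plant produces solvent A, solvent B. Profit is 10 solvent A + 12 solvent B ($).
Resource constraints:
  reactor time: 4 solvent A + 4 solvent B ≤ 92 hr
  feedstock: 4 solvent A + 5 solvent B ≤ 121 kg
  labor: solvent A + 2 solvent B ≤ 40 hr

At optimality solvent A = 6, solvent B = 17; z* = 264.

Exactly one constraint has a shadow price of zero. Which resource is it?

reactor time: 92/92 (binding)
feedstock: 109/121 (slack 12)
labor: 40/40 (binding)
By complementary slackness, a constraint with positive slack has shadow price 0 → feedstock.

feedstock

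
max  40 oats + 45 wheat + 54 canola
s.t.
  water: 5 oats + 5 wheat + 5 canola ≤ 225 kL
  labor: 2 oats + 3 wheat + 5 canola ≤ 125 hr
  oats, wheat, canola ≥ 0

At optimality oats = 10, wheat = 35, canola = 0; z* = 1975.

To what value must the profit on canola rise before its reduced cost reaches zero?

55

Both water and labor are binding at x*.
The binding rows give the dual system: 5·y_water + 2·y_labor = 40 and 5·y_water + 3·y_labor = 45.
Solving: y_water = 6, y_labor = 5.
canola enters the basis when its profit ≥ yᵀa₃ = 6·5 + 5·5 = 55.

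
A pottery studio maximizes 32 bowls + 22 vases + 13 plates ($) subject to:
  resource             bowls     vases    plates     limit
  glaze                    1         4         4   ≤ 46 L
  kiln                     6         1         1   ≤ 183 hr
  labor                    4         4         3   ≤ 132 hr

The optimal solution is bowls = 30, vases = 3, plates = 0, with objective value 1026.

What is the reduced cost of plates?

-4

At the optimum: glaze uses 42 of 46 (slack = 4); kiln uses 183 of 183 (binding); labor uses 132 of 132 (binding).
Since glaze is not tight, its dual is 0.
Dual feasibility on the basic columns requires 6·y_kiln + 4·y_labor = 32, 1·y_kiln + 4·y_labor = 22.
Solving: y_kiln = 2, y_labor = 5.
Reduced cost of plates: c₃ − yᵀa₃ = 13 − (2·1 + 5·3) = 13 − 17 = -4.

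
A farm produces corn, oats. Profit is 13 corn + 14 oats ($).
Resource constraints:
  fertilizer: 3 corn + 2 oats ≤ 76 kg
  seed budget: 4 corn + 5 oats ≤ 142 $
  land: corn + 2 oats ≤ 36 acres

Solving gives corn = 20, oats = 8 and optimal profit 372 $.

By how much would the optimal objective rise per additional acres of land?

4

At the optimum: fertilizer uses 76 of 76 (binding); seed budget uses 120 of 142 (slack = 22); land uses 36 of 36 (binding).
Since seed budget is not tight, its dual is 0.
Dual feasibility on the basic columns requires 3·y_fertilizer + 1·y_land = 13, 2·y_fertilizer + 2·y_land = 14.
This yields shadow prices y_fertilizer = 3, y_land = 4.
Shadow price of land = 4.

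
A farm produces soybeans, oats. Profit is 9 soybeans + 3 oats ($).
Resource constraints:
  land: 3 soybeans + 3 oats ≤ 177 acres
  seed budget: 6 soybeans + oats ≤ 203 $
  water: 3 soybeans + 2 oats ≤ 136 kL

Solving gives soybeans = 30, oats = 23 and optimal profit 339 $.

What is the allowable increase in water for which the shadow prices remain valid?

Binding constraints: seed budget, water. The basis is B = [[6,1],[3,2]] with det 9.
Per unit increase in water, x* moves by d = (-0.1111, 0.6667).
The basis stays optimal until land becomes binding; allowable increase = 10.8 kL.

10.8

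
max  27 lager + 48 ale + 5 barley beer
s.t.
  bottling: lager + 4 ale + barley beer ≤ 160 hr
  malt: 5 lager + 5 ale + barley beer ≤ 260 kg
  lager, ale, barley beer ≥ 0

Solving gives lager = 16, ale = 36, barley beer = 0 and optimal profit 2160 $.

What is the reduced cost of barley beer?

-6

Check each constraint at x*: bottling 160/160 (tight); malt 260/260 (tight).
The binding rows give the dual system: 1·y_bottling + 5·y_malt = 27 and 4·y_bottling + 5·y_malt = 48.
Solving: y_bottling = 7, y_malt = 4.
Reduced cost of barley beer: c₃ − yᵀa₃ = 5 − (7·1 + 4·1) = 5 − 11 = -6.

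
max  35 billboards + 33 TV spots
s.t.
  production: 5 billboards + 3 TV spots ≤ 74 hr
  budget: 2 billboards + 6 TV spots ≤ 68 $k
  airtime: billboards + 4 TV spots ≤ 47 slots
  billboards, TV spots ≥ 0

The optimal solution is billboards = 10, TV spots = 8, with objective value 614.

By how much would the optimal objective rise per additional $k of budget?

2.5

At the optimum: production uses 74 of 74 (binding); budget uses 68 of 68 (binding); airtime uses 42 of 47 (slack = 5).
Slack constraints have shadow price 0 (complementary slackness).
From A_Bᵀ y = c: 5·y_production + 2·y_budget = 35; 3·y_production + 6·y_budget = 33.
→ y_production = 6 and y_budget = 2.5.
Shadow price of budget = 2.5.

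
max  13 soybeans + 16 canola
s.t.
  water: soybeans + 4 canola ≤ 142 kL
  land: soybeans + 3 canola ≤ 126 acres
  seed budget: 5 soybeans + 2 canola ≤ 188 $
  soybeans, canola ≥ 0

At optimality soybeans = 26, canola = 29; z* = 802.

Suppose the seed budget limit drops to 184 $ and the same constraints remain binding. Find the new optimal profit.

794

Check each constraint at x*: water 142/142 (tight); land 113/126 (slack 13); seed budget 188/188 (tight).
By complementary slackness, y = 0 for the non-binding constraint.
The binding rows give the dual system: 1·y_water + 5·y_seed budget = 13 and 4·y_water + 2·y_seed budget = 16.
This yields shadow prices y_water = 3, y_seed budget = 2.
Δz = y_seed budget·Δb = 2 × (-4) = -8, so new z* = 802 − 8 = 794.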